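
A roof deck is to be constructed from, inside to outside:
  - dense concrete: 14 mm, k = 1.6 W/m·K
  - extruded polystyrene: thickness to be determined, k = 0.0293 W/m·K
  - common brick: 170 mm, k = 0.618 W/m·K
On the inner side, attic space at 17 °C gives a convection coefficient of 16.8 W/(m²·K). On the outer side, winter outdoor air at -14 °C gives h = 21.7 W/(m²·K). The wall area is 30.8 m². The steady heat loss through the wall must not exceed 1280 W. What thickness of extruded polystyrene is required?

L ≈ 10.4 mm

Using the resistance-network approach (series):
R_inner film = 1/(h_i·A) = 1/(16.8×30.8) = 0.001933 K/W
R_dense concrete = L/(kA) = 0.014/(1.6×30.8) = 2.841×10^-4 K/W
R_common brick = L/(kA) = 0.17/(0.618×30.8) = 0.008931 K/W
R_outer film = 1/(h_o·A) = 1/(21.7×30.8) = 0.001496 K/W
Sum of the known resistances R_other = 0.01264 K/W
Required total resistance R_tot = ΔT/Q_allow = 31/1280 = 0.02422 K/W
R_extruded polystyrene = R_tot − R_other = 0.01157 K/W
L = R·k·A = 0.01157×0.0293×30.8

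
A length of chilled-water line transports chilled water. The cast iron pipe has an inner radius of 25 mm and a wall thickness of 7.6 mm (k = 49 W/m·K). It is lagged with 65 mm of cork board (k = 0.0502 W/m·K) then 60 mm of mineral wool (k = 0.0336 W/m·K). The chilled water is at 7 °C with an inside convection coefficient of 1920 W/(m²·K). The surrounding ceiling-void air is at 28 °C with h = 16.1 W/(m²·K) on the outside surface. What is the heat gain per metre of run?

q′ ≈ 3.61 W/m

Per-layer cylindrical resistances, series-summed:
R_inner film = 1/(h_i·2πr₁L) = 1/(1920×2π×0.025×1) = 0.003316 K/W
R_cast iron pipe wall = ln(32.6/25)/(2π×49×1) = 8.622×10^-4 K/W
R_cork board = ln(97.6/32.6)/(2π×0.0502×1) = 3.477 K/W
R_mineral wool = ln(157.6/97.6)/(2π×0.0336×1) = 2.27 K/W
R_outer film = 1/(h_o·2πr_oL) = 1/(16.1×2π×0.1576×1) = 0.06272 K/W
R_total = 5.813 K/W
Q = ΔT/R_total = 21/5.813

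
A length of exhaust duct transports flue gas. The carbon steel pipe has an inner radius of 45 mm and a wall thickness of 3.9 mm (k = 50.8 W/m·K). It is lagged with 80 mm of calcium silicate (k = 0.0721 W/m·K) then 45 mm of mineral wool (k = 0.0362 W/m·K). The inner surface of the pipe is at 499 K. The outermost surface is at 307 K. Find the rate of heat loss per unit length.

q′ ≈ 55.6 W/m

Per-layer cylindrical resistances, series-summed:
R_carbon steel pipe wall = ln(48.9/45)/(2π×50.8×1) = 2.604×10^-4 K/W
R_calcium silicate = ln(128.9/48.9)/(2π×0.0721×1) = 2.14 K/W
R_mineral wool = ln(173.9/128.9)/(2π×0.0362×1) = 1.317 K/W
R_total = 3.456 K/W
Q = ΔT/R_total = 192/3.456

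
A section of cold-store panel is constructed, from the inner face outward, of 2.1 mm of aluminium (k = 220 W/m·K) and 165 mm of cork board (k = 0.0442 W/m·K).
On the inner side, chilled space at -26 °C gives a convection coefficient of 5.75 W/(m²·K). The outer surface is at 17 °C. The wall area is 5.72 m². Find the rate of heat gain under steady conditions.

Q ≈ 63 W

Model the wall as resistances in series:
R_inner film = 1/(h_i·A) = 1/(5.75×5.72) = 0.0304 K/W
R_aluminium = L/(kA) = 0.0021/(220×5.72) = 1.669×10^-6 K/W
R_cork board = L/(kA) = 0.165/(0.0442×5.72) = 0.6526 K/W
R_total = 0.683 K/W
Q = ΔT / R_total = 43 / 0.683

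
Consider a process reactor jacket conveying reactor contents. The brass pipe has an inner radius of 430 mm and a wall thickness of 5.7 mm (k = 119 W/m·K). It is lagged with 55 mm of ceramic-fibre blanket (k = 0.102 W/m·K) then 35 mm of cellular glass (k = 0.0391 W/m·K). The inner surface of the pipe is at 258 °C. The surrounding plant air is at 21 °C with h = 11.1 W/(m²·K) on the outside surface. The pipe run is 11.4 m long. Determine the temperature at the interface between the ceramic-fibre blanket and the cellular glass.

T ≈ 169 °C

Per-layer cylindrical resistances, series-summed:
R_brass pipe wall = ln(435.7/430)/(2π×119×11.4) = 1.545×10^-6 K/W
R_ceramic-fibre blanket = ln(490.7/435.7)/(2π×0.102×11.4) = 0.01627 K/W
R_cellular glass = ln(525.7/490.7)/(2π×0.0391×11.4) = 0.0246 K/W
R_outer film = 1/(h_o·2πr_oL) = 1/(11.1×2π×0.5257×11.4) = 0.002393 K/W
R_total = 0.04327 K/W
Q = ΔT/R_total = 237/0.04327
Q = 5480 W
T_interface = T_inner − Q·ΣR(inner→interface) = 258 − 5480×0.01627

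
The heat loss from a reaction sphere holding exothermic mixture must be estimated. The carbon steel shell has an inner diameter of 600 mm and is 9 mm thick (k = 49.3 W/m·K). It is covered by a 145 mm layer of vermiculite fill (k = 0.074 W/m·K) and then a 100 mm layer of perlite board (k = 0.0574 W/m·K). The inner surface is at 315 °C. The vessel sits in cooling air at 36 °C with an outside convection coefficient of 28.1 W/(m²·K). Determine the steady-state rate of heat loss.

Q ≈ 167 W

For a spherical shell R = (1/r₁ − 1/r₂)/(4πk); film R = 1/(h·4πr²). In series:
R_carbon steel shell = (1/0.3 − 1/0.309)/(4π×49.3) = 1.567×10^-4 K/W
R_vermiculite fill = (1/0.309 − 1/0.454)/(4π×0.074) = 1.112 K/W
R_perlite board = (1/0.454 − 1/0.554)/(4π×0.0574) = 0.5512 K/W
R_outer film = 1/(h·4πr_o²) = 1/(28.1×4π×0.554²) = 0.009227 K/W
R_total = 1.672 K/W
Q = ΔT/R_total = 279/1.672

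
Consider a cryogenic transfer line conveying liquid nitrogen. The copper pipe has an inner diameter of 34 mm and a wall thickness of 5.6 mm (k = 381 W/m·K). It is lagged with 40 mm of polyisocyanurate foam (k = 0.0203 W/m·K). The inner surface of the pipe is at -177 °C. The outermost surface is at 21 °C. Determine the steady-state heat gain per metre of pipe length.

Per-layer cylindrical resistances, series-summed:
R_copper pipe wall = ln(22.6/17)/(2π×381×1) = 1.189×10^-4 K/W
R_polyisocyanurate foam = ln(62.6/22.6)/(2π×0.0203×1) = 7.988 K/W
R_total = 7.988 K/W
Q = ΔT/R_total = 198/7.988

q′ ≈ 24.8 W/m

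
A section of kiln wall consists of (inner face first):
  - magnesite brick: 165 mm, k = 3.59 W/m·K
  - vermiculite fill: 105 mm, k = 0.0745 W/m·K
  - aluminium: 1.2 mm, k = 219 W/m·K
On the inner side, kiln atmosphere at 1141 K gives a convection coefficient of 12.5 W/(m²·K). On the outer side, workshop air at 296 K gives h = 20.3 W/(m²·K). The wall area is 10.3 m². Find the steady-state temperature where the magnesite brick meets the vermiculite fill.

T ≈ 1070 K

Using the resistance-network approach (series):
R_inner film = 1/(h_i·A) = 1/(12.5×10.3) = 0.007767 K/W
R_magnesite brick = L/(kA) = 0.165/(3.59×10.3) = 0.004462 K/W
R_vermiculite fill = L/(kA) = 0.105/(0.0745×10.3) = 0.1368 K/W
R_aluminium = L/(kA) = 0.0012/(219×10.3) = 5.32×10^-7 K/W
R_outer film = 1/(h_o·A) = 1/(20.3×10.3) = 0.004783 K/W
R_total = 0.1538 K/W;  Q = ΔT/R_total = 845/0.1538 = 5492 W
T_interface = T_inner − Q·ΣR(inner→interface) = 1141 − 5490×0.01223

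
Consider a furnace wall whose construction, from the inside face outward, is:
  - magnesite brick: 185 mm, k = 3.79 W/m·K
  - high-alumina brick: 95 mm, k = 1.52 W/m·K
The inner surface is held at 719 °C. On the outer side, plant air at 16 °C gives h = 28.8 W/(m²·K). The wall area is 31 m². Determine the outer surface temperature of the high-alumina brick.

T ≈ 183 °C

Series thermal resistances:
R_magnesite brick = L/(kA) = 0.185/(3.79×31) = 0.001575 K/W
R_high-alumina brick = L/(kA) = 0.095/(1.52×31) = 0.002016 K/W
R_outer film = 1/(h_o·A) = 1/(28.8×31) = 0.00112 K/W
R_total = 0.004711 K/W;  Q = ΔT/R_total = 703/0.004711 = 149200 W
T_interface = T_inner − Q·ΣR(inner→interface) = 719 − 149000×0.003591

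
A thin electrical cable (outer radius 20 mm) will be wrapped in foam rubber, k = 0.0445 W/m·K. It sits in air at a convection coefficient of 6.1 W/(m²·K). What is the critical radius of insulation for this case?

r_cr ≈ 7.3 mm

For a cylinder r_cr = k/h = 0.0445/6.1
r_cr = 7.3 mm; since the bare radius (20 mm) is above r_cr, any added insulation will reduce heat loss.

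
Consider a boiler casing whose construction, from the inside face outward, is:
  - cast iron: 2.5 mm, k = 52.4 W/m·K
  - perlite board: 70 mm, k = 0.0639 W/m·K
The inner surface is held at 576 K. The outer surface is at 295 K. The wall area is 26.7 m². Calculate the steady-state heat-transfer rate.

Q ≈ 6850 W

Using the resistance-network approach (series):
R_cast iron = L/(kA) = 0.0025/(52.4×26.7) = 1.787×10^-6 K/W
R_perlite board = L/(kA) = 0.07/(0.0639×26.7) = 0.04103 K/W
R_total = 0.04103 K/W
Q = ΔT / R_total = 281 / 0.04103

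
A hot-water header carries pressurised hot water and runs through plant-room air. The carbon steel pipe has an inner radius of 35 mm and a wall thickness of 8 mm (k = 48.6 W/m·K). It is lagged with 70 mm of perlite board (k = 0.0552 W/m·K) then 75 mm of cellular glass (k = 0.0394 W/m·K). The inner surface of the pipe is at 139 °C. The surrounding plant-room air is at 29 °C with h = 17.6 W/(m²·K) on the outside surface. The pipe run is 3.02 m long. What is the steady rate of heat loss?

Treating each annulus and film as a series resistance:
R_carbon steel pipe wall = ln(43/35)/(2π×48.6×3.02) = 2.232×10^-4 K/W
R_perlite board = ln(113/43)/(2π×0.0552×3.02) = 0.9224 K/W
R_cellular glass = ln(188/113)/(2π×0.0394×3.02) = 0.6809 K/W
R_outer film = 1/(h_o·2πr_oL) = 1/(17.6×2π×0.188×3.02) = 0.01593 K/W
R_total = 1.619 K/W
Q = ΔT/R_total = 110/1.619

Q ≈ 67.9 W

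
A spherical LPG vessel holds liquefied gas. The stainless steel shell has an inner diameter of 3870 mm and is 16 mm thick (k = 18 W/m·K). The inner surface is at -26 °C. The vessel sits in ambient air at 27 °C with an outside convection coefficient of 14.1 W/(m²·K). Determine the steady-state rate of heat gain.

For a spherical shell R = (1/r₁ − 1/r₂)/(4πk); film R = 1/(h·4πr²). In series:
R_stainless steel shell = (1/1.935 − 1/1.951)/(4π×18) = 1.874×10^-5 K/W
R_outer film = 1/(h·4πr_o²) = 1/(14.1×4π×1.951²) = 0.001483 K/W
R_total = 0.001501 K/W
Q = ΔT/R_total = 53/0.001501

Q ≈ 35300 W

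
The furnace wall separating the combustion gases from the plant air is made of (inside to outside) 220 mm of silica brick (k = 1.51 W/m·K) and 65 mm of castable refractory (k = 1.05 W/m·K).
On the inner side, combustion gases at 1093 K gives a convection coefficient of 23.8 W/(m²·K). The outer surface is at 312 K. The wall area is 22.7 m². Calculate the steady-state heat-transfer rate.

Q ≈ 71000 W

Using the resistance-network approach (series):
R_inner film = 1/(h_i·A) = 1/(23.8×22.7) = 0.001851 K/W
R_silica brick = L/(kA) = 0.22/(1.51×22.7) = 0.006418 K/W
R_castable refractory = L/(kA) = 0.065/(1.05×22.7) = 0.002727 K/W
R_total = 0.011 K/W
Q = ΔT / R_total = 781 / 0.011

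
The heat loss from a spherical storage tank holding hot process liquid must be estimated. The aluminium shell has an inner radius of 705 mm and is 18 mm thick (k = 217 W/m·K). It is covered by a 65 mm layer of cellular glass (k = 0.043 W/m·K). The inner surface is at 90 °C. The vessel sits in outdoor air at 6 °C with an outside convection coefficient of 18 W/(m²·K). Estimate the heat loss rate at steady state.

Spherical conduction: R = (1/r_in − 1/r_out)/(4πk) per layer; series-sum.
R_aluminium shell = (1/0.705 − 1/0.723)/(4π×217) = 1.295×10^-5 K/W
R_cellular glass = (1/0.723 − 1/0.788)/(4π×0.043) = 0.2111 K/W
R_outer film = 1/(h·4πr_o²) = 1/(18×4π×0.788²) = 0.00712 K/W
R_total = 0.2183 K/W
Q = ΔT/R_total = 84/0.2183

Q ≈ 385 W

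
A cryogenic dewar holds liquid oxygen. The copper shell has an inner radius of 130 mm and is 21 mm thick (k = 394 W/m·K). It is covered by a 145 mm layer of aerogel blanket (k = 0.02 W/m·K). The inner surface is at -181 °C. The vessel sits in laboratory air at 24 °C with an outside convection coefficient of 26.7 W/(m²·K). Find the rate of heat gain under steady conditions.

Q ≈ 15.8 W

Spherical conduction: R = (1/r_in − 1/r_out)/(4πk) per layer; series-sum.
R_copper shell = (1/0.13 − 1/0.151)/(4π×394) = 2.161×10^-4 K/W
R_aerogel blanket = (1/0.151 − 1/0.296)/(4π×0.02) = 12.91 K/W
R_outer film = 1/(h·4πr_o²) = 1/(26.7×4π×0.296²) = 0.03402 K/W
R_total = 12.94 K/W
Q = ΔT/R_total = 205/12.94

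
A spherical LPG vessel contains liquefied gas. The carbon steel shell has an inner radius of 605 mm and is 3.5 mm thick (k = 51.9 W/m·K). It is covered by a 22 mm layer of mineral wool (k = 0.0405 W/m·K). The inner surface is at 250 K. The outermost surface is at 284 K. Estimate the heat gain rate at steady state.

Q ≈ 302 W

Each spherical layer contributes R = (1/r_i − 1/r_o)/(4πk):
R_carbon steel shell = (1/0.605 − 1/0.6085)/(4π×51.9) = 1.458×10^-5 K/W
R_mineral wool = (1/0.6085 − 1/0.6305)/(4π×0.0405) = 0.1127 K/W
R_total = 0.1127 K/W
Q = ΔT/R_total = 34/0.1127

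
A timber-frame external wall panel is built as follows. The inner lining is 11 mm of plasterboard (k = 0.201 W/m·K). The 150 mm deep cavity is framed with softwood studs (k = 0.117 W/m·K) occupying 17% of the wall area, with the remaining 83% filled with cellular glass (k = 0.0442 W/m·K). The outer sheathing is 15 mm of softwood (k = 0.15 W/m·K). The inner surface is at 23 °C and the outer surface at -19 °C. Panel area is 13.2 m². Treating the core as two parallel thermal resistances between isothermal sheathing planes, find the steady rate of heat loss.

Q ≈ 198 W

Sheathing layers in series; stud and cavity paths in parallel between them.
R_inner = 0.011/(0.201×13.2) = 0.004146 K/W
R_stud  = 0.15/(0.117×0.17×13.2) = 0.5713 K/W
R_cav   = 0.15/(0.0442×0.83×13.2) = 0.3098 K/W
1/R_core = 1/R_stud + 1/R_cav → R_core = 0.2009 K/W
R_outer = 0.015/(0.15×13.2) = 0.007576 K/W
R_total = 0.2126 K/W
Q = ΔT/R_total = 42/0.2126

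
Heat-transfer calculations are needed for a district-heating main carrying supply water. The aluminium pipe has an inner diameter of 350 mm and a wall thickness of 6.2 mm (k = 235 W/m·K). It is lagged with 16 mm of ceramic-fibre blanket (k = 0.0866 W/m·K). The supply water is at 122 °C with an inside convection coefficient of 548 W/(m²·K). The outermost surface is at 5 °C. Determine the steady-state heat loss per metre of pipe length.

Per-layer cylindrical resistances, series-summed:
R_inner film = 1/(h_i·2πr₁L) = 1/(548×2π×0.175×1) = 0.00166 K/W
R_aluminium pipe wall = ln(181.2/175)/(2π×235×1) = 2.358×10^-5 K/W
R_ceramic-fibre blanket = ln(197.2/181.2)/(2π×0.0866×1) = 0.1555 K/W
R_total = 0.1572 K/W
Q = ΔT/R_total = 117/0.1572

q′ ≈ 744 W/m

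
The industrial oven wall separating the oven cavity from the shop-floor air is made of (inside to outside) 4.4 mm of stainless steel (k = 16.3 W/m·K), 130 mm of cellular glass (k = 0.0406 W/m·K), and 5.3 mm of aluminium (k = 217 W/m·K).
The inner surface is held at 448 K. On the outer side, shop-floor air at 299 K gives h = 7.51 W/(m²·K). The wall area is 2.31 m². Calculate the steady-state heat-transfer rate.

Thermal resistances in series:
R_stainless steel = L/(kA) = 0.0044/(16.3×2.31) = 1.169×10^-4 K/W
R_cellular glass = L/(kA) = 0.13/(0.0406×2.31) = 1.386 K/W
R_aluminium = L/(kA) = 0.0053/(217×2.31) = 1.057×10^-5 K/W
R_outer film = 1/(h_o·A) = 1/(7.51×2.31) = 0.05764 K/W
R_total = 1.444 K/W
Q = ΔT / R_total = 149 / 1.444

Q ≈ 103 W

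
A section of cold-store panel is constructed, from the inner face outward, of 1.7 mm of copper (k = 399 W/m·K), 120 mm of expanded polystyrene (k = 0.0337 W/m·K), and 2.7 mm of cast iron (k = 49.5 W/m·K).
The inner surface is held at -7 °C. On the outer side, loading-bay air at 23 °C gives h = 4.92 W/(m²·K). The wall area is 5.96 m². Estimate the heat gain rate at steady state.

Treating each layer as a thermal resistance in series:
R_copper = L/(kA) = 0.0017/(399×5.96) = 7.149×10^-7 K/W
R_expanded polystyrene = L/(kA) = 0.12/(0.0337×5.96) = 0.5975 K/W
R_cast iron = L/(kA) = 0.0027/(49.5×5.96) = 9.152×10^-6 K/W
R_outer film = 1/(h_o·A) = 1/(4.92×5.96) = 0.0341 K/W
R_total = 0.6316 K/W
Q = ΔT / R_total = 30 / 0.6316

Q ≈ 47.5 W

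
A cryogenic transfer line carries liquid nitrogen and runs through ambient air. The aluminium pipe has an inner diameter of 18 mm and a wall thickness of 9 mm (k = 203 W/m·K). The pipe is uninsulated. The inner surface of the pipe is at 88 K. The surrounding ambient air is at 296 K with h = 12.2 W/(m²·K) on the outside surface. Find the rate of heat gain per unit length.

For a radial system each layer contributes R = ln(r_out/r_in)/(2πkL); films add R = 1/(hA).
R_aluminium pipe wall = ln(18/9)/(2π×203×1) = 5.434×10^-4 K/W
R_outer film = 1/(h_o·2πr_oL) = 1/(12.2×2π×0.018×1) = 0.7247 K/W
R_total = 0.7253 K/W
Q = ΔT/R_total = 208/0.7253

q′ ≈ 287 W/m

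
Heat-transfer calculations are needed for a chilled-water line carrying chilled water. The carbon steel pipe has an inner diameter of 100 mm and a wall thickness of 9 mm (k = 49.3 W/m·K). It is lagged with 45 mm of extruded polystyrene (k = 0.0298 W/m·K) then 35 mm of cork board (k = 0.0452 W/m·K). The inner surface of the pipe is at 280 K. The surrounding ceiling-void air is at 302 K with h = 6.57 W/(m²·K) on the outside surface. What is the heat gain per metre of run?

For a radial system each layer contributes R = ln(r_out/r_in)/(2πkL); films add R = 1/(hA).
R_carbon steel pipe wall = ln(59/50)/(2π×49.3×1) = 5.343×10^-4 K/W
R_extruded polystyrene = ln(104/59)/(2π×0.0298×1) = 3.027 K/W
R_cork board = ln(139/104)/(2π×0.0452×1) = 1.021 K/W
R_outer film = 1/(h_o·2πr_oL) = 1/(6.57×2π×0.139×1) = 0.1743 K/W
R_total = 4.224 K/W
Q = ΔT/R_total = 22/4.224

q′ ≈ 5.21 W/m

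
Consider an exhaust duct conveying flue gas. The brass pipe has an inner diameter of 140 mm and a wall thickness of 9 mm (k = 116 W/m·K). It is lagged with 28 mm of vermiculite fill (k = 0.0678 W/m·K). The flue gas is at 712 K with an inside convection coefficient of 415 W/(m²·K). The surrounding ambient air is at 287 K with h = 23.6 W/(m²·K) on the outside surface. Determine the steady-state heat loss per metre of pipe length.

q′ ≈ 544 W/m

Treating each annulus and film as a series resistance:
R_inner film = 1/(h_i·2πr₁L) = 1/(415×2π×0.07×1) = 0.005479 K/W
R_brass pipe wall = ln(79/70)/(2π×116×1) = 1.66×10^-4 K/W
R_vermiculite fill = ln(107/79)/(2π×0.0678×1) = 0.7122 K/W
R_outer film = 1/(h_o·2πr_oL) = 1/(23.6×2π×0.107×1) = 0.06303 K/W
R_total = 0.7808 K/W
Q = ΔT/R_total = 425/0.7808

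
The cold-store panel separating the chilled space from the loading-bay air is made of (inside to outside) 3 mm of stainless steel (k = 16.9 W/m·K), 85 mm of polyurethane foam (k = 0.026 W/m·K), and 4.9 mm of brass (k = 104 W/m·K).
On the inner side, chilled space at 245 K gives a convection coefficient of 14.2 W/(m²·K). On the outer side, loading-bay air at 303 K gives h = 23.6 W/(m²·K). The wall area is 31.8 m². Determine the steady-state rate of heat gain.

Using the resistance-network approach (series):
R_inner film = 1/(h_i·A) = 1/(14.2×31.8) = 0.002215 K/W
R_stainless steel = L/(kA) = 0.003/(16.9×31.8) = 5.582×10^-6 K/W
R_polyurethane foam = L/(kA) = 0.085/(0.026×31.8) = 0.1028 K/W
R_brass = L/(kA) = 0.0049/(104×31.8) = 1.482×10^-6 K/W
R_outer film = 1/(h_o·A) = 1/(23.6×31.8) = 0.001332 K/W
R_total = 0.1064 K/W
Q = ΔT / R_total = 58 / 0.1064

Q ≈ 545 W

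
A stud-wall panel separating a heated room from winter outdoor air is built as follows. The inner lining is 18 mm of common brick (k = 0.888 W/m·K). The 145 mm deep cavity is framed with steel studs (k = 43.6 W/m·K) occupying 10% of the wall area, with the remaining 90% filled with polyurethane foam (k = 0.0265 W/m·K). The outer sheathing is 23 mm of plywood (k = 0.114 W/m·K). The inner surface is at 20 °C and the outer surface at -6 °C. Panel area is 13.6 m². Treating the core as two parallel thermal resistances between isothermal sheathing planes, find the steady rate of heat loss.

Q ≈ 1390 W

Sheathing layers in series; stud and cavity paths in parallel between them.
R_inner = 0.018/(0.888×13.6) = 0.00149 K/W
R_stud  = 0.145/(43.6×0.1×13.6) = 0.002445 K/W
R_cav   = 0.145/(0.0265×0.9×13.6) = 0.447 K/W
1/R_core = 1/R_stud + 1/R_cav → R_core = 0.002432 K/W
R_outer = 0.023/(0.114×13.6) = 0.01483 K/W
R_total = 0.01876 K/W
Q = ΔT/R_total = 26/0.01876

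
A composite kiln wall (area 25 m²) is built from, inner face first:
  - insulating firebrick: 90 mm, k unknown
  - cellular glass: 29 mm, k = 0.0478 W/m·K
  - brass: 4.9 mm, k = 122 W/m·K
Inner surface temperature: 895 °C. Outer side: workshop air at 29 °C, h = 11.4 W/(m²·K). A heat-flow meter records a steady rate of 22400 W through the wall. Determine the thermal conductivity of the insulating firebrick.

k ≈ 0.331 W/(m·K)

Treating each layer as a thermal resistance in series:
R_cellular glass = L/(kA) = 0.029/(0.0478×25) = 0.02427 K/W
R_brass = L/(kA) = 0.0049/(122×25) = 1.607×10^-6 K/W
R_outer film = 1/(h_o·A) = 1/(11.4×25) = 0.003509 K/W
Sum of known resistances R_other = 0.02778 K/W
Total R = ΔT/Q = 866/22400 = 0.03866 K/W
R_insulating firebrick = R_total − R_other = 0.01088 K/W
k = L/(R·A) = 0.09/(0.01088×25)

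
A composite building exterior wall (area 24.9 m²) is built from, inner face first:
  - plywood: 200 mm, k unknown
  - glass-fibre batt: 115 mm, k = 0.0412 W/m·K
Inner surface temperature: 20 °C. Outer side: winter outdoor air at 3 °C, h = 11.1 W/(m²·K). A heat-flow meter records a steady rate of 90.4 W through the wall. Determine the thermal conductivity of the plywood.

k ≈ 0.111 W/(m·K)

Using the resistance-network approach (series):
R_glass-fibre batt = L/(kA) = 0.115/(0.0412×24.9) = 0.1121 K/W
R_outer film = 1/(h_o·A) = 1/(11.1×24.9) = 0.003618 K/W
Sum of known resistances R_other = 0.1157 K/W
Total R = ΔT/Q = 17/90.4 = 0.1881 K/W
R_plywood = R_total − R_other = 0.07234 K/W
k = L/(R·A) = 0.2/(0.07234×24.9)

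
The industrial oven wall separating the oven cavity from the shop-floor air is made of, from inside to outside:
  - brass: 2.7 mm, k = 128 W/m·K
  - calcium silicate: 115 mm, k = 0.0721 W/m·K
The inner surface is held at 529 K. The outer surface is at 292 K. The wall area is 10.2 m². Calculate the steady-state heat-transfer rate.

Q ≈ 1520 W

Thermal resistances in series:
R_brass = L/(kA) = 0.0027/(128×10.2) = 2.068×10^-6 K/W
R_calcium silicate = L/(kA) = 0.115/(0.0721×10.2) = 0.1564 K/W
R_total = 0.1564 K/W
Q = ΔT / R_total = 237 / 0.1564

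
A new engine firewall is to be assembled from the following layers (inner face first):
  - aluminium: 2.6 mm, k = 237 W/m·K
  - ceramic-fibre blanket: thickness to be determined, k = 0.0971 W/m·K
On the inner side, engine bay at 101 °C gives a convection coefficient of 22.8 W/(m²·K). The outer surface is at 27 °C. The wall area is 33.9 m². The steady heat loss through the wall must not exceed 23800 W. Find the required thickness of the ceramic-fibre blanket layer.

L ≈ 5.97 mm

Model the wall as resistances in series:
R_inner film = 1/(h_i·A) = 1/(22.8×33.9) = 0.001294 K/W
R_aluminium = L/(kA) = 0.0026/(237×33.9) = 3.236×10^-7 K/W
Sum of the known resistances R_other = 0.001294 K/W
Required total resistance R_tot = ΔT/Q_allow = 74/23800 = 0.003109 K/W
R_ceramic-fibre blanket = R_tot − R_other = 0.001815 K/W
L = R·k·A = 0.001815×0.0971×33.9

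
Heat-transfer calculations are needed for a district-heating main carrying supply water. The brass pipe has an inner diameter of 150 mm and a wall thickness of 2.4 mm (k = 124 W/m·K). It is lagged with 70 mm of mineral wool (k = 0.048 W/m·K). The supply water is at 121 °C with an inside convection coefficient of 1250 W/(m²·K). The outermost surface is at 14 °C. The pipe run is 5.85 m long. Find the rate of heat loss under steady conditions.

Treating each annulus and film as a series resistance:
R_inner film = 1/(h_i·2πr₁L) = 1/(1250×2π×0.075×5.85) = 2.902×10^-4 K/W
R_brass pipe wall = ln(77.4/75)/(2π×124×5.85) = 6.911×10^-6 K/W
R_mineral wool = ln(147.4/77.4)/(2π×0.048×5.85) = 0.3651 K/W
R_total = 0.3654 K/W
Q = ΔT/R_total = 107/0.3654

Q ≈ 293 W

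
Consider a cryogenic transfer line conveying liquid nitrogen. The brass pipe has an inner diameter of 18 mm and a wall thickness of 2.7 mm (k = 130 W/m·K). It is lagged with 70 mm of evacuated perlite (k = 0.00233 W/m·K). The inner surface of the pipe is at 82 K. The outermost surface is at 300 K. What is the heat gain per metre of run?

q′ ≈ 1.64 W/m

Cylindrical conduction, so R = ln(r₂/r₁)/(2πkL) per layer, in series:
R_brass pipe wall = ln(11.7/9)/(2π×130×1) = 3.212×10^-4 K/W
R_evacuated perlite = ln(81.7/11.7)/(2π×0.00233×1) = 132.8 K/W
R_total = 132.8 K/W
Q = ΔT/R_total = 218/132.8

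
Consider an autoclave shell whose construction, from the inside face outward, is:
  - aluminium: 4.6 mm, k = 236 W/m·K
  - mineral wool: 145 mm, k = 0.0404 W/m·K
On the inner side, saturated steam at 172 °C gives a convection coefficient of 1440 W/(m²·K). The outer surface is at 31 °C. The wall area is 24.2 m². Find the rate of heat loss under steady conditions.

Thermal resistances in series:
R_inner film = 1/(h_i·A) = 1/(1440×24.2) = 2.87×10^-5 K/W
R_aluminium = L/(kA) = 0.0046/(236×24.2) = 8.054×10^-7 K/W
R_mineral wool = L/(kA) = 0.145/(0.0404×24.2) = 0.1483 K/W
R_total = 0.1483 K/W
Q = ΔT / R_total = 141 / 0.1483

Q ≈ 951 W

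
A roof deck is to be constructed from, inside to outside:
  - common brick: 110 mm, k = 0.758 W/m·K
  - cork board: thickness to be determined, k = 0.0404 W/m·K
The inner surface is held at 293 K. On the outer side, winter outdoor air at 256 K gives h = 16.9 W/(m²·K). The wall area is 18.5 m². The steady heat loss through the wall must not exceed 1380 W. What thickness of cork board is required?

L ≈ 11.8 mm

Thermal resistances in series:
R_common brick = L/(kA) = 0.11/(0.758×18.5) = 0.007844 K/W
R_outer film = 1/(h_o·A) = 1/(16.9×18.5) = 0.003198 K/W
Sum of the known resistances R_other = 0.01104 K/W
Required total resistance R_tot = ΔT/Q_allow = 37/1380 = 0.02681 K/W
R_cork board = R_tot − R_other = 0.01577 K/W
L = R·k·A = 0.01577×0.0404×18.5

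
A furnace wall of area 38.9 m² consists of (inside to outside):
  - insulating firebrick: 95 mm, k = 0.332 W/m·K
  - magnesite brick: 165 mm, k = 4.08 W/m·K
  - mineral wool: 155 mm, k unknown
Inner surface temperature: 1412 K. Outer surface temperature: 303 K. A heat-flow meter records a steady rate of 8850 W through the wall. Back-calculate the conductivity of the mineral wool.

k ≈ 0.0341 W/(m·K)

Model the wall as resistances in series:
R_insulating firebrick = L/(kA) = 0.095/(0.332×38.9) = 0.007356 K/W
R_magnesite brick = L/(kA) = 0.165/(4.08×38.9) = 0.00104 K/W
Sum of known resistances R_other = 0.008396 K/W
Total R = ΔT/Q = 1109/8850 = 0.1253 K/W
R_mineral wool = R_total − R_other = 0.1169 K/W
k = L/(R·A) = 0.155/(0.1169×38.9)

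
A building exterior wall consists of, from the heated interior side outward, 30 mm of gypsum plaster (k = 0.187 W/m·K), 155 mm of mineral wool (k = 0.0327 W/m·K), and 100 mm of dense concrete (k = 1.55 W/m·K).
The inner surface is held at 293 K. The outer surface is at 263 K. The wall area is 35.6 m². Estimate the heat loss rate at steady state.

Model the wall as resistances in series:
R_gypsum plaster = L/(kA) = 0.03/(0.187×35.6) = 0.004506 K/W
R_mineral wool = L/(kA) = 0.155/(0.0327×35.6) = 0.1331 K/W
R_dense concrete = L/(kA) = 0.1/(1.55×35.6) = 0.001812 K/W
R_total = 0.1395 K/W
Q = ΔT / R_total = 30 / 0.1395

Q ≈ 215 W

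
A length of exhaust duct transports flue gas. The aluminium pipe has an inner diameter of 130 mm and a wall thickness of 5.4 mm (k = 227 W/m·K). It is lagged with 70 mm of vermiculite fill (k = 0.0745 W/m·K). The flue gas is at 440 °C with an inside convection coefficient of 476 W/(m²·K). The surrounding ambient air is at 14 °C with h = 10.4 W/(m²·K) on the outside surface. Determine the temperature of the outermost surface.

For a radial system each layer contributes R = ln(r_out/r_in)/(2πkL); films add R = 1/(hA).
R_inner film = 1/(h_i·2πr₁L) = 1/(476×2π×0.065×1) = 0.005144 K/W
R_aluminium pipe wall = ln(70.4/65)/(2π×227×1) = 5.595×10^-5 K/W
R_vermiculite fill = ln(140.4/70.4)/(2π×0.0745×1) = 1.475 K/W
R_outer film = 1/(h_o·2πr_oL) = 1/(10.4×2π×0.1404×1) = 0.109 K/W
R_total = 1.589 K/W
Q = ΔT/R_total = 426/1.589
Q = 268 W/m
T_interface = T_inner − Q·ΣR(inner→interface) = 440 − 268×1.48

T ≈ 43.2 °C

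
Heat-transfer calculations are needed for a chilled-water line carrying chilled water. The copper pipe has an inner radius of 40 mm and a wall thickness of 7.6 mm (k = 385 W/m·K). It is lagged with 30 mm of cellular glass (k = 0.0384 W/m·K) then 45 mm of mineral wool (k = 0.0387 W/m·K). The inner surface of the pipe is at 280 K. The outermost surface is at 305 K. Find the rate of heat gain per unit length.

q′ ≈ 6.4 W/m

Cylindrical conduction, so R = ln(r₂/r₁)/(2πkL) per layer, in series:
R_copper pipe wall = ln(47.6/40)/(2π×385×1) = 7.191×10^-5 K/W
R_cellular glass = ln(77.6/47.6)/(2π×0.0384×1) = 2.026 K/W
R_mineral wool = ln(122.6/77.6)/(2π×0.0387×1) = 1.881 K/W
R_total = 3.907 K/W
Q = ΔT/R_total = 25/3.907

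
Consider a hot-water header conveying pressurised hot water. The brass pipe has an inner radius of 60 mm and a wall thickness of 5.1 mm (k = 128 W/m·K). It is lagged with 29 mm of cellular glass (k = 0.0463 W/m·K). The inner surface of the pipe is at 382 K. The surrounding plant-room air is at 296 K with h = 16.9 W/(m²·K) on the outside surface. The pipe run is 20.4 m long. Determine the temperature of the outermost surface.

Treating each annulus and film as a series resistance:
R_brass pipe wall = ln(65.1/60)/(2π×128×20.4) = 4.972×10^-6 K/W
R_cellular glass = ln(94.1/65.1)/(2π×0.0463×20.4) = 0.06208 K/W
R_outer film = 1/(h_o·2πr_oL) = 1/(16.9×2π×0.0941×20.4) = 0.004906 K/W
R_total = 0.06699 K/W
Q = ΔT/R_total = 86/0.06699
Q = 1280 W
T_interface = T_inner − Q·ΣR(inner→interface) = 382 − 1280×0.06209

T ≈ 302 K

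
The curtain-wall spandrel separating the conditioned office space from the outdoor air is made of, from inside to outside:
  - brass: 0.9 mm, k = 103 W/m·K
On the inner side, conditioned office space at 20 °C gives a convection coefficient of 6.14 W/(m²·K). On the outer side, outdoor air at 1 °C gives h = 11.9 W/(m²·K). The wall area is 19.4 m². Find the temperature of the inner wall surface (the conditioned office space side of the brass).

T ≈ 7.47 °C

Series thermal resistances:
R_inner film = 1/(h_i·A) = 1/(6.14×19.4) = 0.008395 K/W
R_brass = L/(kA) = 0.0009/(103×19.4) = 4.504×10^-7 K/W
R_outer film = 1/(h_o·A) = 1/(11.9×19.4) = 0.004332 K/W
R_total = 0.01273 K/W;  Q = ΔT/R_total = 19/0.01273 = 1493 W
T_interface = T_inner − Q·ΣR(inner→interface) = 20 − 1490×0.008395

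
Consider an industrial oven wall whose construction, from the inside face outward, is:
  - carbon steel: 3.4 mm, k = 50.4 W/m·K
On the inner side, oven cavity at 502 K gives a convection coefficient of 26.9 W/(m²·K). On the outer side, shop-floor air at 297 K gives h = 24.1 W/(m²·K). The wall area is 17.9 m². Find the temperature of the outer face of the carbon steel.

Treating each layer as a thermal resistance in series:
R_inner film = 1/(h_i·A) = 1/(26.9×17.9) = 0.002077 K/W
R_carbon steel = L/(kA) = 0.0034/(50.4×17.9) = 3.769×10^-6 K/W
R_outer film = 1/(h_o·A) = 1/(24.1×17.9) = 0.002318 K/W
R_total = 0.004399 K/W;  Q = ΔT/R_total = 205/0.004399 = 46610 W
T_interface = T_inner − Q·ΣR(inner→interface) = 502 − 46600×0.002081

T ≈ 405 K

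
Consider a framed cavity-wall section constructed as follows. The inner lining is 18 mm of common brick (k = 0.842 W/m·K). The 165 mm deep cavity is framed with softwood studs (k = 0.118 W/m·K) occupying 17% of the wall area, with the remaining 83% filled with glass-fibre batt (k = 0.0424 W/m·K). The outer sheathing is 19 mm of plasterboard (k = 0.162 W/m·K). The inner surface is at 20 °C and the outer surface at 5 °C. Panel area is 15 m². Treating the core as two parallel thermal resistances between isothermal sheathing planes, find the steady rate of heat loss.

Sheathing layers in series; stud and cavity paths in parallel between them.
R_inner = 0.018/(0.842×15) = 0.001425 K/W
R_stud  = 0.165/(0.118×0.17×15) = 0.5484 K/W
R_cav   = 0.165/(0.0424×0.83×15) = 0.3126 K/W
1/R_core = 1/R_stud + 1/R_cav → R_core = 0.1991 K/W
R_outer = 0.019/(0.162×15) = 0.007819 K/W
R_total = 0.2083 K/W
Q = ΔT/R_total = 15/0.2083

Q ≈ 72 W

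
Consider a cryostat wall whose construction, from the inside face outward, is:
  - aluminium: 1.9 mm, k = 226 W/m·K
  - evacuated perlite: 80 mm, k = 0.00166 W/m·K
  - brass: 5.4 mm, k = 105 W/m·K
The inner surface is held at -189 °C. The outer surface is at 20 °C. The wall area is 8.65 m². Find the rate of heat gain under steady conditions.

Using the resistance-network approach (series):
R_aluminium = L/(kA) = 0.0019/(226×8.65) = 9.719×10^-7 K/W
R_evacuated perlite = L/(kA) = 0.08/(0.00166×8.65) = 5.571 K/W
R_brass = L/(kA) = 0.0054/(105×8.65) = 5.945×10^-6 K/W
R_total = 5.571 K/W
Q = ΔT / R_total = 209 / 5.571

Q ≈ 37.5 W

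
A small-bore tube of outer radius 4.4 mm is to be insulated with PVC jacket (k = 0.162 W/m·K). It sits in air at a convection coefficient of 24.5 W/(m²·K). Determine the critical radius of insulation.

r_cr ≈ 6.61 mm

For a cylinder r_cr = k/h = 0.162/24.5
r_cr = 6.61 mm; since the bare radius (4.4 mm) is below r_cr, adding a thin layer of insulation will *increase* heat loss.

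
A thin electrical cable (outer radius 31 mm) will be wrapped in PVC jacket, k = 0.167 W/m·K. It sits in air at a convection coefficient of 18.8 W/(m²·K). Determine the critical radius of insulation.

For a cylinder r_cr = k/h = 0.167/18.8
r_cr = 8.88 mm; since the bare radius (31 mm) is above r_cr, any added insulation will reduce heat loss.

r_cr ≈ 8.88 mm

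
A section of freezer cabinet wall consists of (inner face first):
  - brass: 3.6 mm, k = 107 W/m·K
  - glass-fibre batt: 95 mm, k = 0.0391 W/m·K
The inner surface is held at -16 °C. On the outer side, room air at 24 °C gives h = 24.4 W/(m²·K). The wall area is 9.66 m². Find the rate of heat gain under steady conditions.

Thermal resistances in series:
R_brass = L/(kA) = 0.0036/(107×9.66) = 3.483×10^-6 K/W
R_glass-fibre batt = L/(kA) = 0.095/(0.0391×9.66) = 0.2515 K/W
R_outer film = 1/(h_o·A) = 1/(24.4×9.66) = 0.004243 K/W
R_total = 0.2558 K/W
Q = ΔT / R_total = 40 / 0.2558

Q ≈ 156 W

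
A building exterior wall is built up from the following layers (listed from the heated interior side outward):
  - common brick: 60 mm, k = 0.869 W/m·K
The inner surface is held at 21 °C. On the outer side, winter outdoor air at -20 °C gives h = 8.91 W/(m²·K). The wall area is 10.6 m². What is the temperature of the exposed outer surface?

Series thermal resistances:
R_common brick = L/(kA) = 0.06/(0.869×10.6) = 0.006514 K/W
R_outer film = 1/(h_o·A) = 1/(8.91×10.6) = 0.01059 K/W
R_total = 0.0171 K/W;  Q = ΔT/R_total = 41/0.0171 = 2397 W
T_interface = T_inner − Q·ΣR(inner→interface) = 21 − 2400×0.006514

T ≈ 5.38 °C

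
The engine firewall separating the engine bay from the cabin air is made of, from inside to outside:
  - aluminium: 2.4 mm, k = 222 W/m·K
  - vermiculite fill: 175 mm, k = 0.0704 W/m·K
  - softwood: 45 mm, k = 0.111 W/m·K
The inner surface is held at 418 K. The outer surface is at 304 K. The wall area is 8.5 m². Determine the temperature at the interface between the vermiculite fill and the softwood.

T ≈ 320 K

Treating each layer as a thermal resistance in series:
R_aluminium = L/(kA) = 0.0024/(222×8.5) = 1.272×10^-6 K/W
R_vermiculite fill = L/(kA) = 0.175/(0.0704×8.5) = 0.2924 K/W
R_softwood = L/(kA) = 0.045/(0.111×8.5) = 0.04769 K/W
R_total = 0.3401 K/W;  Q = ΔT/R_total = 114/0.3401 = 335.2 W
T_interface = T_inner − Q·ΣR(inner→interface) = 418 − 335×0.2924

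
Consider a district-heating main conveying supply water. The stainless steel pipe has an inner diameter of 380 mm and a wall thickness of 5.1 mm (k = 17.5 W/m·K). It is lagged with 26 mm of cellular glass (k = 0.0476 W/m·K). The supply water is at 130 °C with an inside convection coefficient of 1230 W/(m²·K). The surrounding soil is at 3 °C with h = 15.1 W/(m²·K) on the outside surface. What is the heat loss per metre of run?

Per-layer cylindrical resistances, series-summed:
R_inner film = 1/(h_i·2πr₁L) = 1/(1230×2π×0.19×1) = 6.81×10^-4 K/W
R_stainless steel pipe wall = ln(195.1/190)/(2π×17.5×1) = 2.409×10^-4 K/W
R_cellular glass = ln(221.1/195.1)/(2π×0.0476×1) = 0.4183 K/W
R_outer film = 1/(h_o·2πr_oL) = 1/(15.1×2π×0.2211×1) = 0.04767 K/W
R_total = 0.4669 K/W
Q = ΔT/R_total = 127/0.4669

q′ ≈ 272 W/m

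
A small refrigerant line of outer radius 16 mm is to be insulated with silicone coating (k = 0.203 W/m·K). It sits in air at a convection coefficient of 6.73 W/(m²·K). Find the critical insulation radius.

For a cylinder r_cr = k/h = 0.203/6.73
r_cr = 30.2 mm; since the bare radius (16 mm) is below r_cr, adding a thin layer of insulation will *increase* heat loss.

r_cr ≈ 30.2 mm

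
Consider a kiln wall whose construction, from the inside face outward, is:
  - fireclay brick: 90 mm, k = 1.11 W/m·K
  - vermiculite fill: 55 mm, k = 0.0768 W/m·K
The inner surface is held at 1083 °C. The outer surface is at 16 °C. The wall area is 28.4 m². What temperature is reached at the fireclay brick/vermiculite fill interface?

Series thermal resistances:
R_fireclay brick = L/(kA) = 0.09/(1.11×28.4) = 0.002855 K/W
R_vermiculite fill = L/(kA) = 0.055/(0.0768×28.4) = 0.02522 K/W
R_total = 0.02807 K/W;  Q = ΔT/R_total = 1067/0.02807 = 38010 W
T_interface = T_inner − Q·ΣR(inner→interface) = 1083 − 38000×0.002855

T ≈ 974 °C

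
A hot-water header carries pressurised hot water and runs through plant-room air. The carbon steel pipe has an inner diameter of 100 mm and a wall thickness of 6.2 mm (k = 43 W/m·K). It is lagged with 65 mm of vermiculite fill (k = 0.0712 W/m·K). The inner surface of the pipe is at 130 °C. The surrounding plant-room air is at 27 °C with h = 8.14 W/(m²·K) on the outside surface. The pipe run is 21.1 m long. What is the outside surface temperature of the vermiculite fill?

T ≈ 35.8 °C

For a radial system each layer contributes R = ln(r_out/r_in)/(2πkL); films add R = 1/(hA).
R_carbon steel pipe wall = ln(56.2/50)/(2π×43×21.1) = 2.051×10^-5 K/W
R_vermiculite fill = ln(121.2/56.2)/(2π×0.0712×21.1) = 0.08142 K/W
R_outer film = 1/(h_o·2πr_oL) = 1/(8.14×2π×0.1212×21.1) = 0.007646 K/W
R_total = 0.08908 K/W
Q = ΔT/R_total = 103/0.08908
Q = 1160 W
T_interface = T_inner − Q·ΣR(inner→interface) = 130 − 1160×0.08144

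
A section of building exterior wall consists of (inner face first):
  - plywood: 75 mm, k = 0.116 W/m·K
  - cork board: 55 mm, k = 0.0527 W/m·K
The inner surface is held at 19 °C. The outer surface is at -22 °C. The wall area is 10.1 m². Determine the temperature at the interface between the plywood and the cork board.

Series thermal resistances:
R_plywood = L/(kA) = 0.075/(0.116×10.1) = 0.06402 K/W
R_cork board = L/(kA) = 0.055/(0.0527×10.1) = 0.1033 K/W
R_total = 0.1673 K/W;  Q = ΔT/R_total = 41/0.1673 = 245 W
T_interface = T_inner − Q·ΣR(inner→interface) = 19 − 245×0.06402

T ≈ 3.32 °C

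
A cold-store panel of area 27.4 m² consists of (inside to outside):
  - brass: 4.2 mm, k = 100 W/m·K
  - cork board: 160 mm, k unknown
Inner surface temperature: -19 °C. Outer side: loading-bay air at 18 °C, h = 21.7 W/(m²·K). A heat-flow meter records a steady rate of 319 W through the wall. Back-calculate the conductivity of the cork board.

Treating each layer as a thermal resistance in series:
R_brass = L/(kA) = 0.0042/(100×27.4) = 1.533×10^-6 K/W
R_outer film = 1/(h_o·A) = 1/(21.7×27.4) = 0.001682 K/W
Sum of known resistances R_other = 0.001683 K/W
Total R = ΔT/Q = 37/319 = 0.116 K/W
R_cork board = R_total − R_other = 0.1143 K/W
k = L/(R·A) = 0.16/(0.1143×27.4)

k ≈ 0.0511 W/(m·K)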